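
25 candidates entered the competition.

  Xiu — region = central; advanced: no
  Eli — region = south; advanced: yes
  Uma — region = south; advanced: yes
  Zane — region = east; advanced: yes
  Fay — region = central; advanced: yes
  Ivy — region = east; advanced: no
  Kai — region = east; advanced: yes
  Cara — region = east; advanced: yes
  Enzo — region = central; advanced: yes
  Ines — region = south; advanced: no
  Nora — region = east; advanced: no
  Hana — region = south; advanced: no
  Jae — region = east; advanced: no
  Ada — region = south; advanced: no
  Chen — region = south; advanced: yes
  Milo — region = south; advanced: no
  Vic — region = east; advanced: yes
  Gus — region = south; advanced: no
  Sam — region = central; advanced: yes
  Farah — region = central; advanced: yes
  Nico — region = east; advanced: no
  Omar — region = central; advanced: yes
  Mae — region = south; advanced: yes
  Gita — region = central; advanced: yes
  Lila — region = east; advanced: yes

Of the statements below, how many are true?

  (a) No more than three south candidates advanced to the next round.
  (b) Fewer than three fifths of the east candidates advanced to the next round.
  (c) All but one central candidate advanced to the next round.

2

(a) south: |A| = 9, |A ∩ B| = 4; needs |A ∩ B| ≤ 3 — false.
(b) east: |A| = 9, |A ∩ B| = 5; needs |A ∩ B| / |A| < 3/5 — true.
(c) central: |A| = 7, |A ∩ B| = 6; needs |A ∖ B| = 1 — true.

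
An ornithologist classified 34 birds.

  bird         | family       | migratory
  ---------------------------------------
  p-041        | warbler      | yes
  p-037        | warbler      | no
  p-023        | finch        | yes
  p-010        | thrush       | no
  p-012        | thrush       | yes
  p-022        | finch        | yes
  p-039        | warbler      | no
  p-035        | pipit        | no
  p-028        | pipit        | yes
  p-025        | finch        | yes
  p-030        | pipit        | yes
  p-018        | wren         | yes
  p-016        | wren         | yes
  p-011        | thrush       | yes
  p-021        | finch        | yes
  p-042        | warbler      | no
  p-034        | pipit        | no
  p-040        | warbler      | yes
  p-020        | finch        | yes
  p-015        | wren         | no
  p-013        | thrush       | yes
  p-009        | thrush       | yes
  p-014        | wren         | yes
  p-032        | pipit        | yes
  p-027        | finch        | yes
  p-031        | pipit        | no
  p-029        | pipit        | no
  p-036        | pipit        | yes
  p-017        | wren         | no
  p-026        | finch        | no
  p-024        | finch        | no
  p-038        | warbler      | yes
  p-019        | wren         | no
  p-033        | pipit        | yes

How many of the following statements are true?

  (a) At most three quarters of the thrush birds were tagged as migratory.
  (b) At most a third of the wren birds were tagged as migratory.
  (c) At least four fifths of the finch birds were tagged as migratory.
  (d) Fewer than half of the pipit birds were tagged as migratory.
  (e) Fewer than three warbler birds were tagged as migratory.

0

(a) thrush: |A| = 5, |A ∩ B| = 4; needs |A ∩ B| / |A| ≤ 3/4 — false.
(b) wren: |A| = 6, |A ∩ B| = 3; needs |A ∩ B| / |A| ≤ 1/3 — false.
(c) finch: |A| = 8, |A ∩ B| = 6; needs |A ∩ B| / |A| ≥ 4/5 — false.
(d) pipit: |A| = 9, |A ∩ B| = 5; needs |A ∩ B| < |A ∖ B| — false.
(e) warbler: |A| = 6, |A ∩ B| = 3; needs |A ∩ B| < 3 — false.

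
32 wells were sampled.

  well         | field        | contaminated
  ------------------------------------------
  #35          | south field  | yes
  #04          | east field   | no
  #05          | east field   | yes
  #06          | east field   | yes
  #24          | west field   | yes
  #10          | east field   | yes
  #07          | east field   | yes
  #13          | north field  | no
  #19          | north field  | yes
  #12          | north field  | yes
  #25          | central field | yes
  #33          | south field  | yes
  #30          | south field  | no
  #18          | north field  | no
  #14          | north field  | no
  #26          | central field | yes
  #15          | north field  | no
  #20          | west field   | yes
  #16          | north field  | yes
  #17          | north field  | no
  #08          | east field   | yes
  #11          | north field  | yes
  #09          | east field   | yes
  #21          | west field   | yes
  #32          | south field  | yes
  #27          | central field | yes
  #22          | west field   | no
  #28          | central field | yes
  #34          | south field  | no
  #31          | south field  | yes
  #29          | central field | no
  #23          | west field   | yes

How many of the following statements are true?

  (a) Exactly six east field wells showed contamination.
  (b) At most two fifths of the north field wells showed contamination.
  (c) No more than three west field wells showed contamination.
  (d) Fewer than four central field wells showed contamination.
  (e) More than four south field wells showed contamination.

1

(a) east field: |A| = 7, |A ∩ B| = 6; needs |A ∩ B| = 6 — true.
(b) north field: |A| = 9, |A ∩ B| = 4; needs |A ∩ B| / |A| ≤ 2/5 — false.
(c) west field: |A| = 5, |A ∩ B| = 4; needs |A ∩ B| ≤ 3 — false.
(d) central field: |A| = 5, |A ∩ B| = 4; needs |A ∩ B| < 4 — false.
(e) south field: |A| = 6, |A ∩ B| = 4; needs |A ∩ B| > 4 — false.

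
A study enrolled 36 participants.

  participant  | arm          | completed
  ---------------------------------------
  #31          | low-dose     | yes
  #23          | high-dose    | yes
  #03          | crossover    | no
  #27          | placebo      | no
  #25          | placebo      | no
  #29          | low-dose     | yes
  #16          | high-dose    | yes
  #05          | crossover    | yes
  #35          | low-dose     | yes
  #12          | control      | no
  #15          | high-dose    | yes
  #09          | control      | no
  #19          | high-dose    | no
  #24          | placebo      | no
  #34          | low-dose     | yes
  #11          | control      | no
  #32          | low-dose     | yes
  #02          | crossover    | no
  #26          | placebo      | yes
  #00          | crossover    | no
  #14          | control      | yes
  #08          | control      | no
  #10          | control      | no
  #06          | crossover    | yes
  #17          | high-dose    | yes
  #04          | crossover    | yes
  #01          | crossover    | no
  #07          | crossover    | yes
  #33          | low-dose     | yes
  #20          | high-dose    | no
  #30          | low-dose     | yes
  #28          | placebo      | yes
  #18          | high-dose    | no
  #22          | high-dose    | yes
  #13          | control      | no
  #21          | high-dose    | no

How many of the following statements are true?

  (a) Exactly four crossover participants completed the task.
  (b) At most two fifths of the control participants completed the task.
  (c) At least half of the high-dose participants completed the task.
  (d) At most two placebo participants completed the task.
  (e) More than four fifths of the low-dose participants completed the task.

5

(a) crossover: |A| = 8, |A ∩ B| = 4; needs |A ∩ B| = 4 — true.
(b) control: |A| = 7, |A ∩ B| = 1; needs |A ∩ B| / |A| ≤ 2/5 — true.
(c) high-dose: |A| = 9, |A ∩ B| = 5; needs |A ∩ B| ≥ |A ∖ B| — true.
(d) placebo: |A| = 5, |A ∩ B| = 2; needs |A ∩ B| ≤ 2 — true.
(e) low-dose: |A| = 7, |A ∩ B| = 7; needs |A ∩ B| / |A| > 4/5 — true.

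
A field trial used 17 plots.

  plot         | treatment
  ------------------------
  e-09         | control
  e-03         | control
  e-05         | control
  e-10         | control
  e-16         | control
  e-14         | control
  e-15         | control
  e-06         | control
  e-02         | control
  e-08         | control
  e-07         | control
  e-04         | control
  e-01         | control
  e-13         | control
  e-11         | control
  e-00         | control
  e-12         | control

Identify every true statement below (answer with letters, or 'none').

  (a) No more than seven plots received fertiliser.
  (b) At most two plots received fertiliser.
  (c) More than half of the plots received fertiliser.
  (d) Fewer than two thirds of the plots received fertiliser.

|A| = 17, |A ∩ B| = 0, |A ∖ B| = 17.
(a) |A ∩ B| ≤ 7: holds.
(b) |A ∩ B| ≤ 2: holds.
(c) |A ∩ B| > |A ∖ B|: fails.
(d) |A ∩ B| / |A| < 2/3: holds.

(a), (b), (d)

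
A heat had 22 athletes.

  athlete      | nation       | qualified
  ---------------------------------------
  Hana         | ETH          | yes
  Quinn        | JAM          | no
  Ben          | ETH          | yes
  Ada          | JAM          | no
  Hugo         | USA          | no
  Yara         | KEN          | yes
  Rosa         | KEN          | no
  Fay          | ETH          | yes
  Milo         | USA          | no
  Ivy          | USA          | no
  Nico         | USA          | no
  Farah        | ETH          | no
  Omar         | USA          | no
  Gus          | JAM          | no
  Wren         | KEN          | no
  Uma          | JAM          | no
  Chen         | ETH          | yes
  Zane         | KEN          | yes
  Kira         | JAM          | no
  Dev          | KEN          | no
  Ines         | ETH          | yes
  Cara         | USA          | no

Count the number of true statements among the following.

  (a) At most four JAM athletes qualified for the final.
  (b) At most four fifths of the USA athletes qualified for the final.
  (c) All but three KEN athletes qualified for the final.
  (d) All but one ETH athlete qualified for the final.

(a) JAM: |A| = 5, |A ∩ B| = 0; needs |A ∩ B| ≤ 4 — true.
(b) USA: |A| = 6, |A ∩ B| = 0; needs |A ∩ B| / |A| ≤ 4/5 — true.
(c) KEN: |A| = 5, |A ∩ B| = 2; needs |A ∖ B| = 3 — true.
(d) ETH: |A| = 6, |A ∩ B| = 5; needs |A ∖ B| = 1 — true.

4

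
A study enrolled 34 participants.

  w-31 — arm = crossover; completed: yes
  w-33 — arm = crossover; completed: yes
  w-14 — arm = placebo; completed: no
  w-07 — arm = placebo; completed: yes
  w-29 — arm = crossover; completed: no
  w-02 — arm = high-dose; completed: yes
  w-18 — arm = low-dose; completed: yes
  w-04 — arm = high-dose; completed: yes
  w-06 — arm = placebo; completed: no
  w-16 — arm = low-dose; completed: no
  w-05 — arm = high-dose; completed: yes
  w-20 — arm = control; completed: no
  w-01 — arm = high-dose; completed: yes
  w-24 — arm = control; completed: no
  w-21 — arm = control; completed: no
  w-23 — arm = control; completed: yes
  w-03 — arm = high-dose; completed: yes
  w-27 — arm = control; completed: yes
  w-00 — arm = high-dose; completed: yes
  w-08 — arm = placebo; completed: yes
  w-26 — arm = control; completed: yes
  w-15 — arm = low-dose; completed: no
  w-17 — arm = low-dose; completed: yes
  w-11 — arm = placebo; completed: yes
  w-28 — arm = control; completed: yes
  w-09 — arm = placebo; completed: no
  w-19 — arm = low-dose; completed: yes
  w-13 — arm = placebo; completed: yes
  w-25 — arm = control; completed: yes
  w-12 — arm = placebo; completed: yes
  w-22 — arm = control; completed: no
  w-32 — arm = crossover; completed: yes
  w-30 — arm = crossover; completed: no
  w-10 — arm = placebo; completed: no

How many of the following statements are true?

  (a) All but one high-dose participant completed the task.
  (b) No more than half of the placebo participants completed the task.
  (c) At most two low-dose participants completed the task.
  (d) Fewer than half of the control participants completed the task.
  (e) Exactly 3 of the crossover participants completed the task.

1

(a) high-dose: |A| = 6, |A ∩ B| = 6; needs |A ∖ B| = 1 — false.
(b) placebo: |A| = 9, |A ∩ B| = 5; needs |A ∩ B| ≤ |A ∖ B| — false.
(c) low-dose: |A| = 5, |A ∩ B| = 3; needs |A ∩ B| ≤ 2 — false.
(d) control: |A| = 9, |A ∩ B| = 5; needs |A ∩ B| < |A ∖ B| — false.
(e) crossover: |A| = 5, |A ∩ B| = 3; needs |A ∩ B| = 3 — true.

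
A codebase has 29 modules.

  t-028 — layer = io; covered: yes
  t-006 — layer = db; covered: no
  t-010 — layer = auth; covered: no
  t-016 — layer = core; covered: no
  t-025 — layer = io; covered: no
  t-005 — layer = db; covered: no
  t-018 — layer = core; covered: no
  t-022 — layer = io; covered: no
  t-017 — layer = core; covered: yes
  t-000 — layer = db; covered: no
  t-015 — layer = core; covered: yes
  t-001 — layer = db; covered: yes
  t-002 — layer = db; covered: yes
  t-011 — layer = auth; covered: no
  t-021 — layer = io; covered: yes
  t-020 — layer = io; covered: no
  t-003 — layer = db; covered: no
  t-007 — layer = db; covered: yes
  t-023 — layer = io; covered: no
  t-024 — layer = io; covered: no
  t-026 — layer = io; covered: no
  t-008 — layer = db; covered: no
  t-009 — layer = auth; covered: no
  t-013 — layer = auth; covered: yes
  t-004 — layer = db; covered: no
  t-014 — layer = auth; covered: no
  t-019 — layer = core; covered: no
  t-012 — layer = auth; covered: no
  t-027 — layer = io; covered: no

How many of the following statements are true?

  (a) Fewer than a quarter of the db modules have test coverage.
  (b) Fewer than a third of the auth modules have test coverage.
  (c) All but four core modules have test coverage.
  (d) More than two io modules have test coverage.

(a) db: |A| = 9, |A ∩ B| = 3; needs |A ∩ B| / |A| < 1/4 — false.
(b) auth: |A| = 6, |A ∩ B| = 1; needs |A ∩ B| / |A| < 1/3 — true.
(c) core: |A| = 5, |A ∩ B| = 2; needs |A ∖ B| = 4 — false.
(d) io: |A| = 9, |A ∩ B| = 2; needs |A ∩ B| > 2 — false.

1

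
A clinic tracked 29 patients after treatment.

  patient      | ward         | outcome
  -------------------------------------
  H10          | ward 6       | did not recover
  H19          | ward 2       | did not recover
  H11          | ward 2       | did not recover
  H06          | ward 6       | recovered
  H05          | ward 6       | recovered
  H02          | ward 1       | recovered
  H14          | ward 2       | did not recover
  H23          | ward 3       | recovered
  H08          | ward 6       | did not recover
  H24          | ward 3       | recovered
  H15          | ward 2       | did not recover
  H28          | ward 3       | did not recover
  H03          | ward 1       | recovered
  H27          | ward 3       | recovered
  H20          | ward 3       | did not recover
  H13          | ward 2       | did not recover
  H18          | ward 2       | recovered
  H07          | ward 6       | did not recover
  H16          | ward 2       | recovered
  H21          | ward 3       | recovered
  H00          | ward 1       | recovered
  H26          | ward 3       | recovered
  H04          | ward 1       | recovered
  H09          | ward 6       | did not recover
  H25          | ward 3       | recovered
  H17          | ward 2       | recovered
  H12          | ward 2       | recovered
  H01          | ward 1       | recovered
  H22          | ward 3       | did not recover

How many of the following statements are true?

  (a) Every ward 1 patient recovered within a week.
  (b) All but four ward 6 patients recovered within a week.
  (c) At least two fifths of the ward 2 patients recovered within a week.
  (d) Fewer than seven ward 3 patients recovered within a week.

(a) ward 1: |A| = 5, |A ∩ B| = 5; needs A ⊆ B, i.e. every element of A is in B (|A ∖ B| = 0) — true.
(b) ward 6: |A| = 6, |A ∩ B| = 2; needs |A ∖ B| = 4 — true.
(c) ward 2: |A| = 9, |A ∩ B| = 4; needs |A ∩ B| / |A| ≥ 2/5 — true.
(d) ward 3: |A| = 9, |A ∩ B| = 6; needs |A ∩ B| < 7 — true.

4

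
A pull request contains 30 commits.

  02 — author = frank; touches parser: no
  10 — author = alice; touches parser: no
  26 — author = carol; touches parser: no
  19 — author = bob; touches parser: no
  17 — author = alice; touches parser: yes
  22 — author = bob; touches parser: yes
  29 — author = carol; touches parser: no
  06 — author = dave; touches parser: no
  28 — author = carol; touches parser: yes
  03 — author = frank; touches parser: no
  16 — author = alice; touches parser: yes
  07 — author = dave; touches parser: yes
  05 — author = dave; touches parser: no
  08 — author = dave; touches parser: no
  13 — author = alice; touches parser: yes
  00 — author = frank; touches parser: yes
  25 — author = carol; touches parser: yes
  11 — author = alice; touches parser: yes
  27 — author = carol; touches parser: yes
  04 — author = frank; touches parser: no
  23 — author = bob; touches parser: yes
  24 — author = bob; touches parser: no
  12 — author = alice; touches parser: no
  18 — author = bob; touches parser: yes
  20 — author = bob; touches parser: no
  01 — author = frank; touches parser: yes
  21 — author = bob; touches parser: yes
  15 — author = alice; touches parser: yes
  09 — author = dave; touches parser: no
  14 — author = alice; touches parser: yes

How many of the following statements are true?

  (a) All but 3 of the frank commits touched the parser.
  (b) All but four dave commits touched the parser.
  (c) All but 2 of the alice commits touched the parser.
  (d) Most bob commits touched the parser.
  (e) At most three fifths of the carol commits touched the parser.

5

(a) frank: |A| = 5, |A ∩ B| = 2; needs |A ∖ B| = 3 — true.
(b) dave: |A| = 5, |A ∩ B| = 1; needs |A ∖ B| = 4 — true.
(c) alice: |A| = 8, |A ∩ B| = 6; needs |A ∖ B| = 2 — true.
(d) bob: |A| = 7, |A ∩ B| = 4; needs |A ∩ B| > |A ∖ B| — true.
(e) carol: |A| = 5, |A ∩ B| = 3; needs |A ∩ B| / |A| ≤ 3/5 — true.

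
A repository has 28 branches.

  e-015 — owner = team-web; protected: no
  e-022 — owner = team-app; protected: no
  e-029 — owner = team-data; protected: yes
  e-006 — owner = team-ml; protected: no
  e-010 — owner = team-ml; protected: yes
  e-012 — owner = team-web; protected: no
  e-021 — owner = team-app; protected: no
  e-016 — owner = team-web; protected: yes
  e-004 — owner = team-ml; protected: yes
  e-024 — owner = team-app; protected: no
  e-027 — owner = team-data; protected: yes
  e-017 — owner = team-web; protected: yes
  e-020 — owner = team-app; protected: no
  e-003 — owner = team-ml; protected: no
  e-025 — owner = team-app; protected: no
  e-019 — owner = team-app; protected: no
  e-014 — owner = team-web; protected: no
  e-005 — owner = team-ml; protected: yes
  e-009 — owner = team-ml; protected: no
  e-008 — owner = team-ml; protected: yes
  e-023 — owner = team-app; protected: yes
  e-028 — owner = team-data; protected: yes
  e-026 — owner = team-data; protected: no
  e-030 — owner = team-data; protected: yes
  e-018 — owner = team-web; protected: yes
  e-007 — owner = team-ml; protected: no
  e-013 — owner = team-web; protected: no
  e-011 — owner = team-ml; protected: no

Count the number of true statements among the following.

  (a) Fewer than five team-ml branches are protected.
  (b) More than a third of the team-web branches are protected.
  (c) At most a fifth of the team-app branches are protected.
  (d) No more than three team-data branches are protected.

(a) team-ml: |A| = 9, |A ∩ B| = 4; needs |A ∩ B| < 5 — true.
(b) team-web: |A| = 7, |A ∩ B| = 3; needs |A ∩ B| / |A| > 1/3 — true.
(c) team-app: |A| = 7, |A ∩ B| = 1; needs |A ∩ B| / |A| ≤ 1/5 — true.
(d) team-data: |A| = 5, |A ∩ B| = 4; needs |A ∩ B| ≤ 3 — false.

3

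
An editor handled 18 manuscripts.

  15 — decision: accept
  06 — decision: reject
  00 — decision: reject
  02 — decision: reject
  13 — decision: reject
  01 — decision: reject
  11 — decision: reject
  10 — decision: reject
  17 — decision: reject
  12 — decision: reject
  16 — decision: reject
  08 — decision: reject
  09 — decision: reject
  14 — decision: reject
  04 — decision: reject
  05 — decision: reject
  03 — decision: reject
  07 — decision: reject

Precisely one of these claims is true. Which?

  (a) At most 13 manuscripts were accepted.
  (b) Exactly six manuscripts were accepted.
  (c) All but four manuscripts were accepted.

|A| = 18, |A ∩ B| = 1, |A ∖ B| = 17.
(a) requires |A ∩ B| ≤ 13: true.
(b) requires |A ∩ B| = 6: false.
(c) requires |A ∖ B| = 4: false.

(a)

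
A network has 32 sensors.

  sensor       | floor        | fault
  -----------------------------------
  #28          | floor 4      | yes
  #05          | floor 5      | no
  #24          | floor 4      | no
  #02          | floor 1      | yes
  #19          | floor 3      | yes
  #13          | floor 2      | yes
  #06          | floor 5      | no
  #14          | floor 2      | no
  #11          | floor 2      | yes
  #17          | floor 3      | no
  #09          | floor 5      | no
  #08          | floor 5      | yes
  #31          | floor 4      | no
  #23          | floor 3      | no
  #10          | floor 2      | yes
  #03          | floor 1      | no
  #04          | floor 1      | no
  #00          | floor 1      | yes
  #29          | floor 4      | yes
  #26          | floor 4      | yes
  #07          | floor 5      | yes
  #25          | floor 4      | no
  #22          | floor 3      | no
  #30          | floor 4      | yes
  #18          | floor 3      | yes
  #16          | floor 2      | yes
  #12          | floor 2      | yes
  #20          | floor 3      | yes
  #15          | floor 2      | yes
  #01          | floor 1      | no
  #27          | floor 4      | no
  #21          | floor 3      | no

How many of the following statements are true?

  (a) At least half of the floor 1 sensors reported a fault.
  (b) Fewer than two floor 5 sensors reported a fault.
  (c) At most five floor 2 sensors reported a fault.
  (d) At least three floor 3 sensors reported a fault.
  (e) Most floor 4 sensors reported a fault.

1

(a) floor 1: |A| = 5, |A ∩ B| = 2; needs |A ∩ B| ≥ |A ∖ B| — false.
(b) floor 5: |A| = 5, |A ∩ B| = 2; needs |A ∩ B| < 2 — false.
(c) floor 2: |A| = 7, |A ∩ B| = 6; needs |A ∩ B| ≤ 5 — false.
(d) floor 3: |A| = 7, |A ∩ B| = 3; needs |A ∩ B| ≥ 3 — true.
(e) floor 4: |A| = 8, |A ∩ B| = 4; needs |A ∩ B| > |A ∖ B| — false.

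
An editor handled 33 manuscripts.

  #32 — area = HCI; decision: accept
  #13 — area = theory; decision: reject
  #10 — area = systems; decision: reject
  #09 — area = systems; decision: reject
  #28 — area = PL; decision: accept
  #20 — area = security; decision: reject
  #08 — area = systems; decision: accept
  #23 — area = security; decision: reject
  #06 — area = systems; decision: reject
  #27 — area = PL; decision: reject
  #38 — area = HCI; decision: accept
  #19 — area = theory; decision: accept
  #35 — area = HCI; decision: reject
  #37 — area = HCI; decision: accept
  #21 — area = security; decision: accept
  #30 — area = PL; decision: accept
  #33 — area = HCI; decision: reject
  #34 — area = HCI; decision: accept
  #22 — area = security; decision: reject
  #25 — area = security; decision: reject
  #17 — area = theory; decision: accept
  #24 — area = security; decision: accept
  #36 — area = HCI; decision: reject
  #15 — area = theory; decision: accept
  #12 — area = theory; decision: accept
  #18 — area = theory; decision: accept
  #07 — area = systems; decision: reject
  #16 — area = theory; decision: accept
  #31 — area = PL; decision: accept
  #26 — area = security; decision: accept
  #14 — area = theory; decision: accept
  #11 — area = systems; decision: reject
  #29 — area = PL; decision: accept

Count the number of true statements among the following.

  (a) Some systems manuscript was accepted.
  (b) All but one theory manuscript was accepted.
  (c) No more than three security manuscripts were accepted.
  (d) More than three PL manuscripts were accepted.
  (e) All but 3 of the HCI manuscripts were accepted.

(a) systems: |A| = 6, |A ∩ B| = 1; needs A ∩ B ≠ ∅ (|A ∩ B| ≥ 1) — true.
(b) theory: |A| = 8, |A ∩ B| = 7; needs |A ∖ B| = 1 — true.
(c) security: |A| = 7, |A ∩ B| = 3; needs |A ∩ B| ≤ 3 — true.
(d) PL: |A| = 5, |A ∩ B| = 4; needs |A ∩ B| > 3 — true.
(e) HCI: |A| = 7, |A ∩ B| = 4; needs |A ∖ B| = 3 — true.

5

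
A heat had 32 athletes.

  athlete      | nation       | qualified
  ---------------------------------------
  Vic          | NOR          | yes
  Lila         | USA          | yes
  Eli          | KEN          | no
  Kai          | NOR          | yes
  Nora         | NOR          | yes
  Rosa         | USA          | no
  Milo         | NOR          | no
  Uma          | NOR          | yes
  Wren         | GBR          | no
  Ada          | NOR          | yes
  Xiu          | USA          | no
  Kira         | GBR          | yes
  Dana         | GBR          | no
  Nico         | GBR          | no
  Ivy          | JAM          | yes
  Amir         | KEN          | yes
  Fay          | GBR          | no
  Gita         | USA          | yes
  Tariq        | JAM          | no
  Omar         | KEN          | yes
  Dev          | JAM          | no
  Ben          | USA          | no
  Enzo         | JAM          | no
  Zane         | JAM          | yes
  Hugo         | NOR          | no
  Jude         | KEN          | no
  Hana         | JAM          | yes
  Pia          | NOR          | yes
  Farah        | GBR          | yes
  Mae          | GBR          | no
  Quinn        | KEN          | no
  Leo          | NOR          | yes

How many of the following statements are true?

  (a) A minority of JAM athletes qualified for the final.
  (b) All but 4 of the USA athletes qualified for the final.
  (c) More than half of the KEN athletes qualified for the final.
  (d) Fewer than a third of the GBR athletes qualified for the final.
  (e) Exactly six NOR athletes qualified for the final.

1

(a) JAM: |A| = 6, |A ∩ B| = 3; needs |A ∩ B| < |A ∖ B| — false.
(b) USA: |A| = 5, |A ∩ B| = 2; needs |A ∖ B| = 4 — false.
(c) KEN: |A| = 5, |A ∩ B| = 2; needs |A ∩ B| > |A ∖ B| — false.
(d) GBR: |A| = 7, |A ∩ B| = 2; needs |A ∩ B| / |A| < 1/3 — true.
(e) NOR: |A| = 9, |A ∩ B| = 7; needs |A ∩ B| = 6 — false.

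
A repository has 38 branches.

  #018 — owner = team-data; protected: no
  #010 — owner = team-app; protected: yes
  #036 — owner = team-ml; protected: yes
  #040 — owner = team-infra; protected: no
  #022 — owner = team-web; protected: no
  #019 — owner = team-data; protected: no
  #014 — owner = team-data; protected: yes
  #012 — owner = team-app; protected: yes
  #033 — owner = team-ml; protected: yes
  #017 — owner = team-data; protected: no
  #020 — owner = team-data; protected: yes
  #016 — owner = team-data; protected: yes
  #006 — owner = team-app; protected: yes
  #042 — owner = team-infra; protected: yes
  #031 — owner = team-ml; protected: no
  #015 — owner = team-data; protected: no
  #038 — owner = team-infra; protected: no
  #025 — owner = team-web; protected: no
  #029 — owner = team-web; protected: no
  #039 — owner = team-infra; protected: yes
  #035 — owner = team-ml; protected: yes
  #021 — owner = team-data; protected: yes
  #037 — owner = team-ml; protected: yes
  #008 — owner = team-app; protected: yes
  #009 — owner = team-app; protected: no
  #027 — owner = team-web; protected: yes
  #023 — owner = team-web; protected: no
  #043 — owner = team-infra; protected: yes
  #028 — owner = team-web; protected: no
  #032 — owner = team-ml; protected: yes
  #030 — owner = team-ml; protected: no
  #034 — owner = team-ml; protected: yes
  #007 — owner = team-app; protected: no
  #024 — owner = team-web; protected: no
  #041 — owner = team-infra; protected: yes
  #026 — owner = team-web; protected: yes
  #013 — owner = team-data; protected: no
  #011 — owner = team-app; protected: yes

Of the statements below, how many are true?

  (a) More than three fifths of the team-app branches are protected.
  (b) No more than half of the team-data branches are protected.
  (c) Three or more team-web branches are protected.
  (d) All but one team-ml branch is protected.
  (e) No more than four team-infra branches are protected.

(a) team-app: |A| = 7, |A ∩ B| = 5; needs |A ∩ B| / |A| > 3/5 — true.
(b) team-data: |A| = 9, |A ∩ B| = 4; needs |A ∩ B| ≤ |A ∖ B| — true.
(c) team-web: |A| = 8, |A ∩ B| = 2; needs |A ∩ B| ≥ 3 — false.
(d) team-ml: |A| = 8, |A ∩ B| = 6; needs |A ∖ B| = 1 — false.
(e) team-infra: |A| = 6, |A ∩ B| = 4; needs |A ∩ B| ≤ 4 — true.

3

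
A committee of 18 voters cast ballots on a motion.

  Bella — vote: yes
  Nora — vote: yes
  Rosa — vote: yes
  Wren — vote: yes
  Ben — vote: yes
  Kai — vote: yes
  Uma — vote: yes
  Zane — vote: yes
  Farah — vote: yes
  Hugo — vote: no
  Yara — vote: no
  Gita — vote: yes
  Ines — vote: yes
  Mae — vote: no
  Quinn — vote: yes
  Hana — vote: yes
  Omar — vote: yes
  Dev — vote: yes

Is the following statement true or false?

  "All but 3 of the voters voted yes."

True

Truth condition: |A ∖ B| = 3.
|A| = 18, |A ∩ B| = 15, |A ∖ B| = 3.
|A ∖ B| = 3, so the statement is true.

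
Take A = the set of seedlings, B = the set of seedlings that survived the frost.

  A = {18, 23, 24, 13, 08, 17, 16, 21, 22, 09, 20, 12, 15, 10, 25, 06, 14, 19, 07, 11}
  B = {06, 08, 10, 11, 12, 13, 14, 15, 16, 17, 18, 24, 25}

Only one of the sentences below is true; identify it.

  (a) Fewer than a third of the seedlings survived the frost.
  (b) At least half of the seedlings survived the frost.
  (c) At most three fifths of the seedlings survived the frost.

(b)

|A| = 20, |A ∩ B| = 13, |A ∖ B| = 7.
(a) requires |A ∩ B| / |A| < 1/3: false.
(b) requires |A ∩ B| ≥ |A ∖ B|: true.
(c) requires |A ∩ B| / |A| ≤ 3/5: false.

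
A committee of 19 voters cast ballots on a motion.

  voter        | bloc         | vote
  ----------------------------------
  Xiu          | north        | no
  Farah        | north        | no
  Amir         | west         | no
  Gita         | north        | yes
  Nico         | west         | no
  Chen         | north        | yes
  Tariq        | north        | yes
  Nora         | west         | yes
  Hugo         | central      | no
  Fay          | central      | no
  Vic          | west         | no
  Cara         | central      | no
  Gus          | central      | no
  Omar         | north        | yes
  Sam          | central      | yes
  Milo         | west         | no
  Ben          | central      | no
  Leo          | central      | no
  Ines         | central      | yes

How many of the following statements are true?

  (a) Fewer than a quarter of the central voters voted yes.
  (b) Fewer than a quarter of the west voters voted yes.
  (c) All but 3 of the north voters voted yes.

(a) central: |A| = 8, |A ∩ B| = 2; needs |A ∩ B| / |A| < 1/4 — false.
(b) west: |A| = 5, |A ∩ B| = 1; needs |A ∩ B| / |A| < 1/4 — true.
(c) north: |A| = 6, |A ∩ B| = 4; needs |A ∖ B| = 3 — false.

1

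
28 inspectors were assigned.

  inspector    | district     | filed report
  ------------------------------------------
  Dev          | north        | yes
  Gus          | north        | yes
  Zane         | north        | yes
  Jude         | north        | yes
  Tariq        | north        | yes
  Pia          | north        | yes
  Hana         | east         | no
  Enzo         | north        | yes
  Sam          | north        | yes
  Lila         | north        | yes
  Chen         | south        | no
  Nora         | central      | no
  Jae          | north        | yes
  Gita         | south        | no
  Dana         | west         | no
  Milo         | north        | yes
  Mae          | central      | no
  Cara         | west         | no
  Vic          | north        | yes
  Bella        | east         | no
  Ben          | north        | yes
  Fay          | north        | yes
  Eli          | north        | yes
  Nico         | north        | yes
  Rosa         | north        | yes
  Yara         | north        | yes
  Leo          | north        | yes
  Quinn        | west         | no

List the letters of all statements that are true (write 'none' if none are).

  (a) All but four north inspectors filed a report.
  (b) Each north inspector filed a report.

(b)

|A| = 19, |A ∩ B| = 19, |A ∖ B| = 0.
(a) |A ∖ B| = 4: fails.
(b) A ⊆ B, i.e. every element of A is in B (|A ∖ B| = 0): holds.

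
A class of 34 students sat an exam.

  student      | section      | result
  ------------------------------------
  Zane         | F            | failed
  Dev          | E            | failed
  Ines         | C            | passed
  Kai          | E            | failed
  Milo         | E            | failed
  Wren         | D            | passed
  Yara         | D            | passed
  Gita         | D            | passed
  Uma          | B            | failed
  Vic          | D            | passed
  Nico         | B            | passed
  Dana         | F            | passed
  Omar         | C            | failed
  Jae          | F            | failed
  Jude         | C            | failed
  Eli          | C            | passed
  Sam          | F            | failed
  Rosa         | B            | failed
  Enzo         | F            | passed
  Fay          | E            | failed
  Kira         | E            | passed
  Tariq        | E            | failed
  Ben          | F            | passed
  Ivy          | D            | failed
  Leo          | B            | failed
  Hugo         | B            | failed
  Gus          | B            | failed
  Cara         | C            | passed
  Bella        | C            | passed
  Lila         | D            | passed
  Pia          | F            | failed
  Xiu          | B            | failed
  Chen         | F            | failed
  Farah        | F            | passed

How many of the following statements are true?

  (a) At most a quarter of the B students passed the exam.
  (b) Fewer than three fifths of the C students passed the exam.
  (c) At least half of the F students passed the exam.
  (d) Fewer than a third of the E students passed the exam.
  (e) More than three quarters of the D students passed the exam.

(a) B: |A| = 7, |A ∩ B| = 1; needs |A ∩ B| / |A| ≤ 1/4 — true.
(b) C: |A| = 6, |A ∩ B| = 4; needs |A ∩ B| / |A| < 3/5 — false.
(c) F: |A| = 9, |A ∩ B| = 4; needs |A ∩ B| ≥ |A ∖ B| — false.
(d) E: |A| = 6, |A ∩ B| = 1; needs |A ∩ B| / |A| < 1/3 — true.
(e) D: |A| = 6, |A ∩ B| = 5; needs |A ∩ B| / |A| > 3/4 — true.

3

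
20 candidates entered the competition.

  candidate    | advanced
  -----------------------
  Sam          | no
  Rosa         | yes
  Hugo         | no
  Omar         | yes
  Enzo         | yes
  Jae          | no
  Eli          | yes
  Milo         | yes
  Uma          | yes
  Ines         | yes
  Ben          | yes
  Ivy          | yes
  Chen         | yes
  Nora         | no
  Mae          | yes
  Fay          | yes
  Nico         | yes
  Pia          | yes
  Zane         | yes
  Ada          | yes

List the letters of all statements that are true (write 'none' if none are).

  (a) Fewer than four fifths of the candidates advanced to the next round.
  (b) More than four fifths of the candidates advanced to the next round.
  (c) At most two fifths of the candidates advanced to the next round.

|A| = 20, |A ∩ B| = 16, |A ∖ B| = 4.
(a) |A ∩ B| / |A| < 4/5: fails.
(b) |A ∩ B| / |A| > 4/5: fails.
(c) |A ∩ B| / |A| ≤ 2/5: fails.

none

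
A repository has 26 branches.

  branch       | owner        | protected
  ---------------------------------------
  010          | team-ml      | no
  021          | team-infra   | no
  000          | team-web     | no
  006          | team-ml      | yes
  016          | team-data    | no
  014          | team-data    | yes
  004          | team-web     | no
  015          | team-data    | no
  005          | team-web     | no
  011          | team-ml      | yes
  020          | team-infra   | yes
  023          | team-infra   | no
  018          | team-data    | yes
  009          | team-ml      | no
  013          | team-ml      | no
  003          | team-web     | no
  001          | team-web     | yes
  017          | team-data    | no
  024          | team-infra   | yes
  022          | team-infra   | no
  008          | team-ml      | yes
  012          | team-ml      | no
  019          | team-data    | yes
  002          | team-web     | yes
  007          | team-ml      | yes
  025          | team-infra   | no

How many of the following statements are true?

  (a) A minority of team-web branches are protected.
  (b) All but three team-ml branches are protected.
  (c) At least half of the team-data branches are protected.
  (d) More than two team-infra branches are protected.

2

(a) team-web: |A| = 6, |A ∩ B| = 2; needs |A ∩ B| < |A ∖ B| — true.
(b) team-ml: |A| = 8, |A ∩ B| = 4; needs |A ∖ B| = 3 — false.
(c) team-data: |A| = 6, |A ∩ B| = 3; needs |A ∩ B| ≥ |A ∖ B| — true.
(d) team-infra: |A| = 6, |A ∩ B| = 2; needs |A ∩ B| > 2 — false.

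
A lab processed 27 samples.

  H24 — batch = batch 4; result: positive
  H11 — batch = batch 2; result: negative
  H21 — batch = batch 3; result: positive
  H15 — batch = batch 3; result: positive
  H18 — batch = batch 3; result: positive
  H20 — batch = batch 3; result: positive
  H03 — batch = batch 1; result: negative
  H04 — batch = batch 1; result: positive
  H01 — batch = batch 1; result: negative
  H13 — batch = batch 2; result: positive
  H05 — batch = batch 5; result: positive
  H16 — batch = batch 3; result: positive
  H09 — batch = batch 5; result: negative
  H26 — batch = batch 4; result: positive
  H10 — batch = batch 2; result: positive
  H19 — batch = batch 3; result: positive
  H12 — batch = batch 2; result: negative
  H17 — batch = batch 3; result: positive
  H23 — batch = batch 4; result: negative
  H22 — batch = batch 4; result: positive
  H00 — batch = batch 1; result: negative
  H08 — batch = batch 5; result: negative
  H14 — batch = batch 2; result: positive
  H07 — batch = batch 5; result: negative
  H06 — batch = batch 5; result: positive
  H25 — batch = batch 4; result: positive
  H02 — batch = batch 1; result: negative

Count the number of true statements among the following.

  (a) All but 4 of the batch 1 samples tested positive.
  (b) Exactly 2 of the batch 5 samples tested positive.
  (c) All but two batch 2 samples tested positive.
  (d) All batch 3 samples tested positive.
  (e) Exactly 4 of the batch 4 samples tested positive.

5

(a) batch 1: |A| = 5, |A ∩ B| = 1; needs |A ∖ B| = 4 — true.
(b) batch 5: |A| = 5, |A ∩ B| = 2; needs |A ∩ B| = 2 — true.
(c) batch 2: |A| = 5, |A ∩ B| = 3; needs |A ∖ B| = 2 — true.
(d) batch 3: |A| = 7, |A ∩ B| = 7; needs A ⊆ B, i.e. every element of A is in B (|A ∖ B| = 0) — true.
(e) batch 4: |A| = 5, |A ∩ B| = 4; needs |A ∩ B| = 4 — true.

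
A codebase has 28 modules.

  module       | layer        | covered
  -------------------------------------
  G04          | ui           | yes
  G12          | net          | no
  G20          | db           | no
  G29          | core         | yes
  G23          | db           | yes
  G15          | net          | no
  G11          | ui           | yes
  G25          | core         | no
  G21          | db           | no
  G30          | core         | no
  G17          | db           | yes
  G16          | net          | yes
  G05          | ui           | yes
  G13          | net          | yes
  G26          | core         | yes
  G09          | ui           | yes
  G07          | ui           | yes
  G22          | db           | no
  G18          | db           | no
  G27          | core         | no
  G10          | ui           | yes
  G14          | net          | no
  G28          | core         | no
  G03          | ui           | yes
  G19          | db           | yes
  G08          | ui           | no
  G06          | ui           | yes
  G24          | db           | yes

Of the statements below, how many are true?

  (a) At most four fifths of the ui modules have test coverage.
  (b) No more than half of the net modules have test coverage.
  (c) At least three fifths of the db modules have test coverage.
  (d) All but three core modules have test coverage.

(a) ui: |A| = 9, |A ∩ B| = 8; needs |A ∩ B| / |A| ≤ 4/5 — false.
(b) net: |A| = 5, |A ∩ B| = 2; needs |A ∩ B| ≤ |A ∖ B| — true.
(c) db: |A| = 8, |A ∩ B| = 4; needs |A ∩ B| / |A| ≥ 3/5 — false.
(d) core: |A| = 6, |A ∩ B| = 2; needs |A ∖ B| = 3 — false.

1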